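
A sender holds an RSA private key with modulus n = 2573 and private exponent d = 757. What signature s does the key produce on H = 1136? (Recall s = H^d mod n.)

H^2 ≡ 1136^2 = 1290496 ≡ 1423
H^4 ≡ 1423^2 = 2024929 ≡ 2551
H^8 ≡ 2551^2 = 6507601 ≡ 484
H^16 ≡ 484^2 = 234256 ≡ 113
H^32 ≡ 113^2 = 12769 ≡ 2477
H^64 ≡ 2477^2 = 6135529 ≡ 1497
H^128 ≡ 1497^2 = 2241009 ≡ 2499
H^256 ≡ 2499^2 = 6245001 ≡ 330
H^512 ≡ 330^2 = 108900 ≡ 834
757 = 512 + 128 + 64 + 32 + 16 + 4 + 1, so H^757 ≡ 834·2499·1497·2477·113·2551·1136 ≡ 2343 (mod 2573)

2343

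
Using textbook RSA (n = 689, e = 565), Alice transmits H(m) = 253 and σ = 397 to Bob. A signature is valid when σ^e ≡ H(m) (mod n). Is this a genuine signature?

σ^2 ≡ 397^2 = 157609 ≡ 517
σ^4 ≡ 517^2 = 267289 ≡ 646
σ^8 ≡ 646^2 = 417316 ≡ 471
σ^16 ≡ 471^2 = 221841 ≡ 672
σ^32 ≡ 672^2 = 451584 ≡ 289
σ^64 ≡ 289^2 = 83521 ≡ 152
σ^128 ≡ 152^2 = 23104 ≡ 367
σ^256 ≡ 367^2 = 134689 ≡ 334
σ^512 ≡ 334^2 = 111556 ≡ 627
565 = 512 + 32 + 16 + 4 + 1, so σ^565 ≡ 627·289·672·646·397 ≡ 137 (mod 689)
The recovered value 137 does not match the digest 253.

forged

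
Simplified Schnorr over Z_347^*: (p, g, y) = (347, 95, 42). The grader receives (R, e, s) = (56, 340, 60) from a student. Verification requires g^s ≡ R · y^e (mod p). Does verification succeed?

passes

g^s mod p:
95^2 = 9025 ≡ 3
95^4 ≡ 3^2 = 9
95^8 ≡ 9^2 = 81
95^16 ≡ 81^2 = 6561 ≡ 315
95^32 ≡ 315^2 = 99225 ≡ 330
60 = 32 + 16 + 8 + 4, so 95^60 ≡ 330·315·81·9 ≡ 302 (mod 347)
R · y^e mod p:
42^2 = 1764 ≡ 29
42^4 ≡ 29^2 = 841 ≡ 147
42^8 ≡ 147^2 = 21609 ≡ 95
42^16 ≡ 95^2 = 9025 ≡ 3
42^32 ≡ 3^2 = 9
42^64 ≡ 9^2 = 81
42^128 ≡ 81^2 = 6561 ≡ 315
42^256 ≡ 315^2 = 99225 ≡ 330
340 = 256 + 64 + 16 + 4, so 42^340 ≡ 330·81·3·147 ≡ 340 (mod 347)
56·340 = 19040 ≡ 302 (mod 347)
302 ≡ 302 (mod 347); signature holds.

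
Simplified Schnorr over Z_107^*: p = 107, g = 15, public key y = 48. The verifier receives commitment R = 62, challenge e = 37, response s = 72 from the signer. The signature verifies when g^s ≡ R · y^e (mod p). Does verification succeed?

fails

g^s mod p:
15^2 = 225 ≡ 11
15^4 ≡ 11^2 = 121 ≡ 14
15^8 ≡ 14^2 = 196 ≡ 89
15^16 ≡ 89^2 = 7921 ≡ 3
15^32 ≡ 3^2 = 9
15^64 ≡ 9^2 = 81
72 = 64 + 8, so 15^72 ≡ 81·89 ≡ 40 (mod 107)
R · y^e mod p:
48^2 = 2304 ≡ 57
48^4 ≡ 57^2 = 3249 ≡ 39
48^8 ≡ 39^2 = 1521 ≡ 23
48^16 ≡ 23^2 = 529 ≡ 101
48^32 ≡ 101^2 = 10201 ≡ 36
37 = 32 + 4 + 1, so 48^37 ≡ 36·39·48 ≡ 89 (mod 107)
62·89 = 5518 ≡ 61 (mod 107)
40 ≠ 61; the check fails.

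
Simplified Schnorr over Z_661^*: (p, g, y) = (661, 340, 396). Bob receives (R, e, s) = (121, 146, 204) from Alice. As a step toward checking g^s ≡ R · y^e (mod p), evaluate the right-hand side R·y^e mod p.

396^2 = 156816 ≡ 159
396^4 ≡ 159^2 = 25281 ≡ 163
396^8 ≡ 163^2 = 26569 ≡ 129
396^16 ≡ 129^2 = 16641 ≡ 116
396^32 ≡ 116^2 = 13456 ≡ 236
396^64 ≡ 236^2 = 55696 ≡ 172
396^128 ≡ 172^2 = 29584 ≡ 500
146 = 128 + 16 + 2, so 396^146 ≡ 500·116·159 ≡ 389 (mod 661)
R · y^e ≡ 121·389 = 47069 ≡ 138 (mod 661)

138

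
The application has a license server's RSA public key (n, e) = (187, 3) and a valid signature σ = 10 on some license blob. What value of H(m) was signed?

65

σ^2 ≡ 10^2 = 100
3 = 2 + 1, so σ^3 ≡ 100·10 ≡ 65 (mod 187)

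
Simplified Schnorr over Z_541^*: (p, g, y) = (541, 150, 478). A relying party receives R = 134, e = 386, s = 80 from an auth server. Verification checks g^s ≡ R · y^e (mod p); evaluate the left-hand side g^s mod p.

150^2 = 22500 ≡ 319
150^4 ≡ 319^2 = 101761 ≡ 53
150^8 ≡ 53^2 = 2809 ≡ 104
150^16 ≡ 104^2 = 10816 ≡ 537
150^32 ≡ 537^2 = 288369 ≡ 16
150^64 ≡ 16^2 = 256
80 = 64 + 16, so 150^80 ≡ 256·537 ≡ 58 (mod 541)

58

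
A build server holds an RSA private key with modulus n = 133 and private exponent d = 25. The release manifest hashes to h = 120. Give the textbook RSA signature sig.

85

Squares mod 133: h^1≡120, h^2≡36, h^4≡99, h^8≡92, h^16≡85
25 = 16 + 8 + 1, so h^25 ≡ 85·92·120 ≡ 85 (mod 133)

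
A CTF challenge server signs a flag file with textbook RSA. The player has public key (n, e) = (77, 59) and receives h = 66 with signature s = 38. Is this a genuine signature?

forged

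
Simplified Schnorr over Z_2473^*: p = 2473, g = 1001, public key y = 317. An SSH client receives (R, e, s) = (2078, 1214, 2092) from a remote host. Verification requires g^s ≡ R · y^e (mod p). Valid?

yes

g^s mod p:
Squares mod 2473: 1001^1≡1001, 1001^2≡436, 1001^4≡2148, 1001^8≡1759, 1001^16≡358, 1001^32≡2041, 1001^64≡1149, 1001^128≡2092, 1001^256≡1727, 1001^512≡91, 1001^1024≡862, 1001^2048≡1144
2092 = 2048 + 32 + 8 + 4, so 1001^2092 ≡ 1144·2041·1759·2148 ≡ 1714 (mod 2473)
R · y^e mod p:
Squares mod 2473: 317^1≡317, 317^2≡1569, 317^4≡1126, 317^8≡1700, 317^16≡1536, 317^32≡54, 317^64≡443, 317^128≡882, 317^256≡1402, 317^512≡2042, 317^1024≡286
1214 = 1024 + 128 + 32 + 16 + 8 + 4 + 2, so 317^1214 ≡ 286·882·54·1536·1700·1126·1569 ≡ 484 (mod 2473)
2078·484 = 1005752 ≡ 1714 (mod 2473)
1714 ≡ 1714 (mod 2473); signature holds.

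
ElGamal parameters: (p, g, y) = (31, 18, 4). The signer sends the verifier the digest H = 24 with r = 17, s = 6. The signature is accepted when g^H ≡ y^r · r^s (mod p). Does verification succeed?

Left side g^H mod p:
18^2 = 324 ≡ 14
18^4 ≡ 14^2 = 196 ≡ 10
18^8 ≡ 10^2 = 100 ≡ 7
18^16 ≡ 7^2 = 49 ≡ 18
24 = 16 + 8, so 18^24 ≡ 18·7 ≡ 2 (mod 31)
Right side y^r · r^s mod p:
4^2 = 16
4^4 ≡ 16^2 = 256 ≡ 8
4^8 ≡ 8^2 = 64 ≡ 2
4^16 ≡ 2^2 = 4
17 = 16 + 1, so 4^17 ≡ 4·4 ≡ 16 (mod 31)
17^2 = 289 ≡ 10
17^4 ≡ 10^2 = 100 ≡ 7
6 = 4 + 2, so 17^6 ≡ 7·10 ≡ 8 (mod 31)
16·8 = 128 ≡ 4 (mod 31)
2 ≠ 4, so verification fails.

fails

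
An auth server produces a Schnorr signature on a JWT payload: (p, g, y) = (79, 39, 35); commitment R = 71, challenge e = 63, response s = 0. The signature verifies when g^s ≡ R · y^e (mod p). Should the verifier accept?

reject

g^s mod p:
39^0 mod 79 = 1
R · y^e mod p:
Squares mod 79: 35^1≡35, 35^2≡40, 35^4≡20, 35^8≡5, 35^16≡25, 35^32≡72
63 = 32 + 16 + 8 + 4 + 2 + 1, so 35^63 ≡ 72·25·5·20·40·35 ≡ 33 (mod 79)
71·33 = 2343 ≡ 52 (mod 79)
1 ≠ 52; the check fails.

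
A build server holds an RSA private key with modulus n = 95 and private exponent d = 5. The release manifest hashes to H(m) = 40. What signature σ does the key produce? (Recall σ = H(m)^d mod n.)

70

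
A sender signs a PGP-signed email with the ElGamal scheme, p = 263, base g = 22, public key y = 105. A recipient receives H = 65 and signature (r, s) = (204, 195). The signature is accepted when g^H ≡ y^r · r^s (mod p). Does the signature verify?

Left side g^H mod p:
22^2 = 484 ≡ 221
22^4 ≡ 221^2 = 48841 ≡ 186
22^8 ≡ 186^2 = 34596 ≡ 143
22^16 ≡ 143^2 = 20449 ≡ 198
22^32 ≡ 198^2 = 39204 ≡ 17
22^64 ≡ 17^2 = 289 ≡ 26
65 = 64 + 1, so 22^65 ≡ 26·22 ≡ 46 (mod 263)
Right side y^r · r^s mod p:
105^2 = 11025 ≡ 242
105^4 ≡ 242^2 = 58564 ≡ 178
105^8 ≡ 178^2 = 31684 ≡ 124
105^16 ≡ 124^2 = 15376 ≡ 122
105^32 ≡ 122^2 = 14884 ≡ 156
105^64 ≡ 156^2 = 24336 ≡ 140
105^128 ≡ 140^2 = 19600 ≡ 138
204 = 128 + 64 + 8 + 4, so 105^204 ≡ 138·140·124·178 ≡ 210 (mod 263)
204^2 = 41616 ≡ 62
204^4 ≡ 62^2 = 3844 ≡ 162
204^8 ≡ 162^2 = 26244 ≡ 207
204^16 ≡ 207^2 = 42849 ≡ 243
204^32 ≡ 243^2 = 59049 ≡ 137
204^64 ≡ 137^2 = 18769 ≡ 96
204^128 ≡ 96^2 = 9216 ≡ 11
195 = 128 + 64 + 2 + 1, so 204^195 ≡ 11·96·62·204 ≡ 96 (mod 263)
210·96 = 20160 ≡ 172 (mod 263)
46 ≠ 172, so verification fails.

does not verify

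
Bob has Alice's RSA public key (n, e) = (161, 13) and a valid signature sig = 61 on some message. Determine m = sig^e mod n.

Squares mod 161: sig^1≡61, sig^2≡18, sig^4≡2, sig^8≡4
13 = 8 + 4 + 1, so sig^13 ≡ 4·2·61 ≡ 5 (mod 161)

5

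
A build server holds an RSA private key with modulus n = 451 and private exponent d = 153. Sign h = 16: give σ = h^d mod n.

37

h^2 ≡ 16^2 = 256
h^4 ≡ 256^2 = 65536 ≡ 141
h^8 ≡ 141^2 = 19881 ≡ 37
h^16 ≡ 37^2 = 1369 ≡ 16
h^32 ≡ 16^2 = 256
h^64 ≡ 256^2 = 65536 ≡ 141
h^128 ≡ 141^2 = 19881 ≡ 37
153 = 128 + 16 + 8 + 1, so h^153 ≡ 37·16·37·16 ≡ 37 (mod 451)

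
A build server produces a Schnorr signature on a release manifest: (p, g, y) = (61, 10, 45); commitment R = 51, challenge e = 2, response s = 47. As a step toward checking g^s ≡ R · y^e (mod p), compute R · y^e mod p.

45^2 = 2025 ≡ 12
R · y^e ≡ 51·12 = 612 ≡ 2 (mod 61)

2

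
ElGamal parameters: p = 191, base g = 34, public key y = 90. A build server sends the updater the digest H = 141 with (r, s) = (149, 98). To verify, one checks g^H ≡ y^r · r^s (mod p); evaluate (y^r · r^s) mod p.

90^2 = 8100 ≡ 78
90^4 ≡ 78^2 = 6084 ≡ 163
90^8 ≡ 163^2 = 26569 ≡ 20
90^16 ≡ 20^2 = 400 ≡ 18
90^32 ≡ 18^2 = 324 ≡ 133
90^64 ≡ 133^2 = 17689 ≡ 117
90^128 ≡ 117^2 = 13689 ≡ 128
149 = 128 + 16 + 4 + 1, so 90^149 ≡ 128·18·163·90 ≡ 129 (mod 191)
149^2 = 22201 ≡ 45
149^4 ≡ 45^2 = 2025 ≡ 115
149^8 ≡ 115^2 = 13225 ≡ 46
149^16 ≡ 46^2 = 2116 ≡ 15
149^32 ≡ 15^2 = 225 ≡ 34
149^64 ≡ 34^2 = 1156 ≡ 10
98 = 64 + 32 + 2, so 149^98 ≡ 10·34·45 ≡ 20 (mod 191)
y^r · r^s ≡ 129·20 = 2580 ≡ 97 (mod 191)

97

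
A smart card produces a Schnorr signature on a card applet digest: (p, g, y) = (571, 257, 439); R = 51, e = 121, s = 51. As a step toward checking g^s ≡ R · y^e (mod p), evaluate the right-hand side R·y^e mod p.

Squares mod 571: 439^1≡439, 439^2≡294, 439^4≡215, 439^8≡545, 439^16≡105, 439^32≡176, 439^64≡142
121 = 64 + 32 + 16 + 8 + 1, so 439^121 ≡ 142·176·105·545·439 ≡ 206 (mod 571)
R · y^e ≡ 51·206 = 10506 ≡ 228 (mod 571)

228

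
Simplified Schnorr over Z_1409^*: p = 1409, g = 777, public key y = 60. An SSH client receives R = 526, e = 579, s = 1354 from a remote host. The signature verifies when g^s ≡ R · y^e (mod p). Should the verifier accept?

g^s mod p:
777^2 = 603729 ≡ 677
777^4 ≡ 677^2 = 458329 ≡ 404
777^8 ≡ 404^2 = 163216 ≡ 1181
777^16 ≡ 1181^2 = 1394761 ≡ 1260
777^32 ≡ 1260^2 = 1587600 ≡ 1066
777^64 ≡ 1066^2 = 1136356 ≡ 702
777^128 ≡ 702^2 = 492804 ≡ 1063
777^256 ≡ 1063^2 = 1129969 ≡ 1360
777^512 ≡ 1360^2 = 1849600 ≡ 992
777^1024 ≡ 992^2 = 984064 ≡ 582
1354 = 1024 + 256 + 64 + 8 + 2, so 777^1354 ≡ 582·1360·702·1181·677 ≡ 310 (mod 1409)
R · y^e mod p:
60^2 = 3600 ≡ 782
60^4 ≡ 782^2 = 611524 ≡ 18
60^8 ≡ 18^2 = 324
60^16 ≡ 324^2 = 104976 ≡ 710
60^32 ≡ 710^2 = 504100 ≡ 1087
60^64 ≡ 1087^2 = 1181569 ≡ 827
60^128 ≡ 827^2 = 683929 ≡ 564
60^256 ≡ 564^2 = 318096 ≡ 1071
60^512 ≡ 1071^2 = 1147041 ≡ 115
579 = 512 + 64 + 2 + 1, so 60^579 ≡ 115·827·782·60 ≡ 1056 (mod 1409)
526·1056 = 555456 ≡ 310 (mod 1409)
310 ≡ 310 (mod 1409); signature holds.

accept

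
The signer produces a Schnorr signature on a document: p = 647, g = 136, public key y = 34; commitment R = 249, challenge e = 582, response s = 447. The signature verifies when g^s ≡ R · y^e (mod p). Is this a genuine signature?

g^s mod p:
136^447 mod 647 = 642
R · y^e mod p:
34^582 mod 647 = 109
249·109 = 27141 ≡ 614 (mod 647)
642 ≠ 614; the check fails.

forged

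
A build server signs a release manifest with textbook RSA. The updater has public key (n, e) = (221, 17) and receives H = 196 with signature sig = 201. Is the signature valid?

sig^2 ≡ 201^2 = 40401 ≡ 179
sig^4 ≡ 179^2 = 32041 ≡ 217
sig^8 ≡ 217^2 = 47089 ≡ 16
sig^16 ≡ 16^2 = 256 ≡ 35
17 = 16 + 1, so sig^17 ≡ 35·201 ≡ 184 (mod 221)
184 ≠ 196, so verification fails.

invalid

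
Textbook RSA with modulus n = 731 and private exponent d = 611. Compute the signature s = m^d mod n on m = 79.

651

m^2 ≡ 79^2 = 6241 ≡ 393
m^4 ≡ 393^2 = 154449 ≡ 208
m^8 ≡ 208^2 = 43264 ≡ 135
m^16 ≡ 135^2 = 18225 ≡ 681
m^32 ≡ 681^2 = 463761 ≡ 307
m^64 ≡ 307^2 = 94249 ≡ 681
m^128 ≡ 681^2 = 463761 ≡ 307
m^256 ≡ 307^2 = 94249 ≡ 681
m^512 ≡ 681^2 = 463761 ≡ 307
611 = 512 + 64 + 32 + 2 + 1, so m^611 ≡ 307·681·307·393·79 ≡ 651 (mod 731)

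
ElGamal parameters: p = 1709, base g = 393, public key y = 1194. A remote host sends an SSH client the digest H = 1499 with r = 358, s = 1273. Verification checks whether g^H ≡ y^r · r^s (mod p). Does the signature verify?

verifies

Left side g^H mod p:
393^2 = 154449 ≡ 639
393^4 ≡ 639^2 = 408321 ≡ 1579
393^8 ≡ 1579^2 = 2493241 ≡ 1519
393^16 ≡ 1519^2 = 2307361 ≡ 211
393^32 ≡ 211^2 = 44521 ≡ 87
393^64 ≡ 87^2 = 7569 ≡ 733
393^128 ≡ 733^2 = 537289 ≡ 663
393^256 ≡ 663^2 = 439569 ≡ 356
393^512 ≡ 356^2 = 126736 ≡ 270
393^1024 ≡ 270^2 = 72900 ≡ 1122
1499 = 1024 + 256 + 128 + 64 + 16 + 8 + 2 + 1, so 393^1499 ≡ 1122·356·663·733·211·1519·639·393 ≡ 314 (mod 1709)
Right side y^r · r^s mod p:
1194^2 = 1425636 ≡ 330
1194^4 ≡ 330^2 = 108900 ≡ 1233
1194^8 ≡ 1233^2 = 1520289 ≡ 988
1194^16 ≡ 988^2 = 976144 ≡ 305
1194^32 ≡ 305^2 = 93025 ≡ 739
1194^64 ≡ 739^2 = 546121 ≡ 950
1194^128 ≡ 950^2 = 902500 ≡ 148
1194^256 ≡ 148^2 = 21904 ≡ 1396
358 = 256 + 64 + 32 + 4 + 2, so 1194^358 ≡ 1396·950·739·1233·330 ≡ 1645 (mod 1709)
358^2 = 128164 ≡ 1698
358^4 ≡ 1698^2 = 2883204 ≡ 121
358^8 ≡ 121^2 = 14641 ≡ 969
358^16 ≡ 969^2 = 938961 ≡ 720
358^32 ≡ 720^2 = 518400 ≡ 573
358^64 ≡ 573^2 = 328329 ≡ 201
358^128 ≡ 201^2 = 40401 ≡ 1094
358^256 ≡ 1094^2 = 1196836 ≡ 536
358^512 ≡ 536^2 = 287296 ≡ 184
358^1024 ≡ 184^2 = 33856 ≡ 1385
1273 = 1024 + 128 + 64 + 32 + 16 + 8 + 1, so 358^1273 ≡ 1385·1094·201·573·720·969·358 ≡ 903 (mod 1709)
1645·903 = 1485435 ≡ 314 (mod 1709)
314 ≡ 314 (mod 1709), so the signature is genuine.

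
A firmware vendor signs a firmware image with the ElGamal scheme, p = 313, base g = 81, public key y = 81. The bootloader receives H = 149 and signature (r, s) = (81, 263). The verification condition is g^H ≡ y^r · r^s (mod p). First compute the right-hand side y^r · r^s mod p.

Squares mod 313: 81^1≡81, 81^2≡301, 81^4≡144, 81^8≡78, 81^16≡137, 81^32≡302, 81^64≡121
81 = 64 + 16 + 1, so 81^81 ≡ 121·137·81 ≡ 280 (mod 313)
Squares mod 313: 81^1≡81, 81^2≡301, 81^4≡144, 81^8≡78, 81^16≡137, 81^32≡302, 81^64≡121, 81^128≡243, 81^256≡205
263 = 256 + 4 + 2 + 1, so 81^263 ≡ 205·144·301·81 ≡ 209 (mod 313)
y^r · r^s ≡ 280·209 = 58520 ≡ 302 (mod 313)

302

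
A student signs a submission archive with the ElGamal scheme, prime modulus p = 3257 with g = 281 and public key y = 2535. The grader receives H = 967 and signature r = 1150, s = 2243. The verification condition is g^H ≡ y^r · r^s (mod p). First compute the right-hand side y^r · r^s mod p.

2422

2535^2 = 6426225 ≡ 164
2535^4 ≡ 164^2 = 26896 ≡ 840
2535^8 ≡ 840^2 = 705600 ≡ 2088
2535^16 ≡ 2088^2 = 4359744 ≡ 1878
2535^32 ≡ 1878^2 = 3526884 ≡ 2810
2535^64 ≡ 2810^2 = 7896100 ≡ 1132
2535^128 ≡ 1132^2 = 1281424 ≡ 1423
2535^256 ≡ 1423^2 = 2024929 ≡ 2332
2535^512 ≡ 2332^2 = 5438224 ≡ 2291
2535^1024 ≡ 2291^2 = 5248681 ≡ 1654
1150 = 1024 + 64 + 32 + 16 + 8 + 4 + 2, so 2535^1150 ≡ 1654·1132·2810·1878·2088·840·164 ≡ 966 (mod 3257)
1150^2 = 1322500 ≡ 158
1150^4 ≡ 158^2 = 24964 ≡ 2165
1150^8 ≡ 2165^2 = 4687225 ≡ 402
1150^16 ≡ 402^2 = 161604 ≡ 2011
1150^32 ≡ 2011^2 = 4044121 ≡ 2184
1150^64 ≡ 2184^2 = 4769856 ≡ 1608
1150^128 ≡ 1608^2 = 2585664 ≡ 2863
1150^256 ≡ 2863^2 = 8196769 ≡ 2157
1150^512 ≡ 2157^2 = 4652649 ≡ 1653
1150^1024 ≡ 1653^2 = 2732409 ≡ 3043
1150^2048 ≡ 3043^2 = 9259849 ≡ 198
2243 = 2048 + 128 + 64 + 2 + 1, so 1150^2243 ≡ 198·2863·1608·158·1150 ≡ 1513 (mod 3257)
y^r · r^s ≡ 966·1513 = 1461558 ≡ 2422 (mod 3257)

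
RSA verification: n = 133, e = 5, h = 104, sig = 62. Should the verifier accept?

accept

sig^2 ≡ 62^2 = 3844 ≡ 120
sig^4 ≡ 120^2 = 14400 ≡ 36
5 = 4 + 1, so sig^5 ≡ 36·62 ≡ 104 (mod 133)
sig^5 mod 133 = 104 matches h.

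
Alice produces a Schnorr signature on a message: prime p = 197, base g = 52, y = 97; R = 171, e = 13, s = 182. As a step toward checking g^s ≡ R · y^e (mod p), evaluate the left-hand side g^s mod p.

33

52^2 = 2704 ≡ 143
52^4 ≡ 143^2 = 20449 ≡ 158
52^8 ≡ 158^2 = 24964 ≡ 142
52^16 ≡ 142^2 = 20164 ≡ 70
52^32 ≡ 70^2 = 4900 ≡ 172
52^64 ≡ 172^2 = 29584 ≡ 34
52^128 ≡ 34^2 = 1156 ≡ 171
182 = 128 + 32 + 16 + 4 + 2, so 52^182 ≡ 171·172·70·158·143 ≡ 33 (mod 197)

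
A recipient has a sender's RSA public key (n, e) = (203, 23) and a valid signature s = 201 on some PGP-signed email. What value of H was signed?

Squares mod 203: s^1≡201, s^2≡4, s^4≡16, s^8≡53, s^16≡170
23 = 16 + 4 + 2 + 1, so s^23 ≡ 170·16·4·201 ≡ 164 (mod 203)

164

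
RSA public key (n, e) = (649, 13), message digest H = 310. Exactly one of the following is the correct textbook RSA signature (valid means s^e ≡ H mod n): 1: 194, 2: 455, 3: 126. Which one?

Candidate 1: Squares mod 649: 194^1≡194, 194^2≡643, 194^4≡36, 194^8≡647; 13 = 8 + 4 + 1, so 194^13 ≡ 647·36·194 ≡ 310 (mod 649)
  → matches H = 310
Candidate 2: Squares mod 649: 455^1≡455, 455^2≡643, 455^4≡36, 455^8≡647; 13 = 8 + 4 + 1, so 455^13 ≡ 647·36·455 ≡ 339 (mod 649)
Candidate 3: Squares mod 649: 126^1≡126, 126^2≡300, 126^4≡438, 126^8≡389; 13 = 8 + 4 + 1, so 126^13 ≡ 389·438·126 ≡ 510 (mod 649)

1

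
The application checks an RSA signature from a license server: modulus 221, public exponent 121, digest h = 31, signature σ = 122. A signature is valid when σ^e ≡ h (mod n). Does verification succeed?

passes

σ^2 ≡ 122^2 = 14884 ≡ 77
σ^4 ≡ 77^2 = 5929 ≡ 183
σ^8 ≡ 183^2 = 33489 ≡ 118
σ^16 ≡ 118^2 = 13924 ≡ 1
σ^32 ≡ 1^2 = 1
σ^64 ≡ 1^2 = 1
121 = 64 + 32 + 16 + 8 + 1, so σ^121 ≡ 1·1·1·118·122 ≡ 31 (mod 221)
σ^121 mod 221 = 31 matches h.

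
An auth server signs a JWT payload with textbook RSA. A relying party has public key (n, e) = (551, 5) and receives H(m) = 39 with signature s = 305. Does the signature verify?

verifies

s^2 ≡ 305^2 = 93025 ≡ 457
s^4 ≡ 457^2 = 208849 ≡ 20
5 = 4 + 1, so s^5 ≡ 20·305 ≡ 39 (mod 551)
39 = H(m), so the signature checks out.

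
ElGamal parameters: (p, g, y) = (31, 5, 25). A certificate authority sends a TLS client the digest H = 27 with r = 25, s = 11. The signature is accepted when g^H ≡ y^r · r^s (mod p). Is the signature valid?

valid

Left side g^H mod p:
Squares mod 31: 5^1≡5, 5^2≡25, 5^4≡5, 5^8≡25, 5^16≡5
27 = 16 + 8 + 2 + 1, so 5^27 ≡ 5·25·25·5 ≡ 1 (mod 31)
Right side y^r · r^s mod p:
Squares mod 31: 25^1≡25, 25^2≡5, 25^4≡25, 25^8≡5, 25^16≡25
25 = 16 + 8 + 1, so 25^25 ≡ 25·5·25 ≡ 25 (mod 31)
Squares mod 31: 25^1≡25, 25^2≡5, 25^4≡25, 25^8≡5
11 = 8 + 2 + 1, so 25^11 ≡ 5·5·25 ≡ 5 (mod 31)
25·5 = 125 ≡ 1 (mod 31)
1 ≡ 1 (mod 31), so the signature is genuine.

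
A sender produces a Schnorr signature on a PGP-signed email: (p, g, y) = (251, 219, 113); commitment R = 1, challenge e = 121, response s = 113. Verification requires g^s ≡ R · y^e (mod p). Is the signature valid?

g^s mod p:
219^2 = 47961 ≡ 20
219^4 ≡ 20^2 = 400 ≡ 149
219^8 ≡ 149^2 = 22201 ≡ 113
219^16 ≡ 113^2 = 12769 ≡ 219
219^32 ≡ 219^2 = 47961 ≡ 20
219^64 ≡ 20^2 = 400 ≡ 149
113 = 64 + 32 + 16 + 1, so 219^113 ≡ 149·20·219·219 ≡ 113 (mod 251)
R · y^e mod p:
113^2 = 12769 ≡ 219
113^4 ≡ 219^2 = 47961 ≡ 20
113^8 ≡ 20^2 = 400 ≡ 149
113^16 ≡ 149^2 = 22201 ≡ 113
113^32 ≡ 113^2 = 12769 ≡ 219
113^64 ≡ 219^2 = 47961 ≡ 20
121 = 64 + 32 + 16 + 8 + 1, so 113^121 ≡ 20·219·113·149·113 ≡ 113 (mod 251)
1·113 = 113 ≡ 113 (mod 251)
113 ≡ 113 (mod 251); signature holds.

valid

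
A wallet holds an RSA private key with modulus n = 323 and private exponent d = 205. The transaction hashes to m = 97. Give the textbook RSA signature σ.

Squares mod 323: m^1≡97, m^2≡42, m^4≡149, m^8≡237, m^16≡290, m^32≡120, m^64≡188, m^128≡137
205 = 128 + 64 + 8 + 4 + 1, so m^205 ≡ 137·188·237·149·97 ≡ 14 (mod 323)

14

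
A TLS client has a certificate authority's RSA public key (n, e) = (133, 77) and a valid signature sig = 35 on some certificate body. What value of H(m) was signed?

Squares mod 133: sig^1≡35, sig^2≡28, sig^4≡119, sig^8≡63, sig^16≡112, sig^32≡42, sig^64≡35
77 = 64 + 8 + 4 + 1, so sig^77 ≡ 35·63·119·35 ≡ 42 (mod 133)

42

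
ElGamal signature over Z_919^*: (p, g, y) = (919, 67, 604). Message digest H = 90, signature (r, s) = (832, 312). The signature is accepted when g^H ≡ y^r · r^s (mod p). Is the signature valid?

Left side g^H mod p:
67^2 = 4489 ≡ 813
67^4 ≡ 813^2 = 660969 ≡ 208
67^8 ≡ 208^2 = 43264 ≡ 71
67^16 ≡ 71^2 = 5041 ≡ 446
67^32 ≡ 446^2 = 198916 ≡ 412
67^64 ≡ 412^2 = 169744 ≡ 648
90 = 64 + 16 + 8 + 2, so 67^90 ≡ 648·446·71·813 ≡ 288 (mod 919)
Right side y^r · r^s mod p:
604^2 = 364816 ≡ 892
604^4 ≡ 892^2 = 795664 ≡ 729
604^8 ≡ 729^2 = 531441 ≡ 259
604^16 ≡ 259^2 = 67081 ≡ 913
604^32 ≡ 913^2 = 833569 ≡ 36
604^64 ≡ 36^2 = 1296 ≡ 377
604^128 ≡ 377^2 = 142129 ≡ 603
604^256 ≡ 603^2 = 363609 ≡ 604
604^512 ≡ 604^2 = 364816 ≡ 892
832 = 512 + 256 + 64, so 604^832 ≡ 892·604·377 ≡ 913 (mod 919)
832^2 = 692224 ≡ 217
832^4 ≡ 217^2 = 47089 ≡ 220
832^8 ≡ 220^2 = 48400 ≡ 612
832^16 ≡ 612^2 = 374544 ≡ 511
832^32 ≡ 511^2 = 261121 ≡ 125
832^64 ≡ 125^2 = 15625 ≡ 2
832^128 ≡ 2^2 = 4
832^256 ≡ 4^2 = 16
312 = 256 + 32 + 16 + 8, so 832^312 ≡ 16·125·511·612 ≡ 871 (mod 919)
913·871 = 795223 ≡ 288 (mod 919)
288 ≡ 288 (mod 919), so the signature is genuine.

valid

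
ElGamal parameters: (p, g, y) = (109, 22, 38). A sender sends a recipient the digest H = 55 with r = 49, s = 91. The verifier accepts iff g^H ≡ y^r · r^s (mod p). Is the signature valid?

Left side g^H mod p:
Squares mod 109: 22^1≡22, 22^2≡48, 22^4≡15, 22^8≡7, 22^16≡49, 22^32≡3
55 = 32 + 16 + 4 + 2 + 1, so 22^55 ≡ 3·49·15·48·22 ≡ 22 (mod 109)
Right side y^r · r^s mod p:
Squares mod 109: 38^1≡38, 38^2≡27, 38^4≡75, 38^8≡66, 38^16≡105, 38^32≡16
49 = 32 + 16 + 1, so 38^49 ≡ 16·105·38 ≡ 75 (mod 109)
Squares mod 109: 49^1≡49, 49^2≡3, 49^4≡9, 49^8≡81, 49^16≡21, 49^32≡5, 49^64≡25
91 = 64 + 16 + 8 + 2 + 1, so 49^91 ≡ 25·21·81·3·49 ≡ 25 (mod 109)
75·25 = 1875 ≡ 22 (mod 109)
22 ≡ 22 (mod 109), so the signature is genuine.

valid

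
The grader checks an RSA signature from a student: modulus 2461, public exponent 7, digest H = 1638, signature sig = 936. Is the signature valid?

sig^2 ≡ 936^2 = 876096 ≡ 2441
sig^4 ≡ 2441^2 = 5958481 ≡ 400
7 = 4 + 2 + 1, so sig^7 ≡ 400·2441·936 ≡ 823 (mod 2461)
sig^7 mod 2461 = 823, but H = 1638.

invalid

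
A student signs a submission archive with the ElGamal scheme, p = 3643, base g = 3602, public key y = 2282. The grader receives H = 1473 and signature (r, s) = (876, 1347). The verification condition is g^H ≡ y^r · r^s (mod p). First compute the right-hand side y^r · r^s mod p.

2471

2282^876 mod 3643 = 1737
876^1347 mod 3643 = 639
y^r · r^s ≡ 1737·639 = 1109943 ≡ 2471 (mod 3643)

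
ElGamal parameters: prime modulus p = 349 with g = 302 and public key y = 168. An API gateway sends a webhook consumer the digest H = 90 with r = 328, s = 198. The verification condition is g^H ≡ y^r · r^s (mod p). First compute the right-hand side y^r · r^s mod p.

168^2 = 28224 ≡ 304
168^4 ≡ 304^2 = 92416 ≡ 280
168^8 ≡ 280^2 = 78400 ≡ 224
168^16 ≡ 224^2 = 50176 ≡ 269
168^32 ≡ 269^2 = 72361 ≡ 118
168^64 ≡ 118^2 = 13924 ≡ 313
168^128 ≡ 313^2 = 97969 ≡ 249
168^256 ≡ 249^2 = 62001 ≡ 228
328 = 256 + 64 + 8, so 168^328 ≡ 228·313·224 ≡ 289 (mod 349)
328^2 = 107584 ≡ 92
328^4 ≡ 92^2 = 8464 ≡ 88
328^8 ≡ 88^2 = 7744 ≡ 66
328^16 ≡ 66^2 = 4356 ≡ 168
328^32 ≡ 168^2 = 28224 ≡ 304
328^64 ≡ 304^2 = 92416 ≡ 280
328^128 ≡ 280^2 = 78400 ≡ 224
198 = 128 + 64 + 4 + 2, so 328^198 ≡ 224·280·88·92 ≡ 80 (mod 349)
y^r · r^s ≡ 289·80 = 23120 ≡ 86 (mod 349)

86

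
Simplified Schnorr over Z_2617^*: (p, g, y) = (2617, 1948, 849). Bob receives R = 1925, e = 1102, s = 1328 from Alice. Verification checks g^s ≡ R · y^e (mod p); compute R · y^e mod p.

440

849^1102 mod 2617 = 75
R · y^e ≡ 1925·75 = 144375 ≡ 440 (mod 2617)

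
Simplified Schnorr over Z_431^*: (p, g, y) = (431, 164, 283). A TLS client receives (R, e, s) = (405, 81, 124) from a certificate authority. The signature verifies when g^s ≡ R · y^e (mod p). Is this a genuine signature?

g^s mod p:
164^2 = 26896 ≡ 174
164^4 ≡ 174^2 = 30276 ≡ 106
164^8 ≡ 106^2 = 11236 ≡ 30
164^16 ≡ 30^2 = 900 ≡ 38
164^32 ≡ 38^2 = 1444 ≡ 151
164^64 ≡ 151^2 = 22801 ≡ 389
124 = 64 + 32 + 16 + 8 + 4, so 164^124 ≡ 389·151·38·30·106 ≡ 285 (mod 431)
R · y^e mod p:
283^2 = 80089 ≡ 354
283^4 ≡ 354^2 = 125316 ≡ 326
283^8 ≡ 326^2 = 106276 ≡ 250
283^16 ≡ 250^2 = 62500 ≡ 5
283^32 ≡ 5^2 = 25
283^64 ≡ 25^2 = 625 ≡ 194
81 = 64 + 16 + 1, so 283^81 ≡ 194·5·283 ≡ 394 (mod 431)
405·394 = 159570 ≡ 100 (mod 431)
285 ≠ 100; the check fails.

forged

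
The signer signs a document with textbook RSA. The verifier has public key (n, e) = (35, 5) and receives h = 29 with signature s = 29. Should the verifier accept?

accept

Squares mod 35: s^1≡29, s^2≡1, s^4≡1
5 = 4 + 1, so s^5 ≡ 1·29 ≡ 29 (mod 35)
Since 29 equals the digest 29, verification succeeds.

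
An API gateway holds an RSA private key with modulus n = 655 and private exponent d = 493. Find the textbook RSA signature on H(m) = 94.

(H(m))^2 ≡ 94^2 = 8836 ≡ 321
(H(m))^4 ≡ 321^2 = 103041 ≡ 206
(H(m))^8 ≡ 206^2 = 42436 ≡ 516
(H(m))^16 ≡ 516^2 = 266256 ≡ 326
(H(m))^32 ≡ 326^2 = 106276 ≡ 166
(H(m))^64 ≡ 166^2 = 27556 ≡ 46
(H(m))^128 ≡ 46^2 = 2116 ≡ 151
(H(m))^256 ≡ 151^2 = 22801 ≡ 531
493 = 256 + 128 + 64 + 32 + 8 + 4 + 1, so (H(m))^493 ≡ 531·151·46·166·516·206·94 ≡ 164 (mod 655)

164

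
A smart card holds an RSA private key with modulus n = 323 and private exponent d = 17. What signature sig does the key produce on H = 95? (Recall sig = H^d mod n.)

H^17 mod 323 = 95

95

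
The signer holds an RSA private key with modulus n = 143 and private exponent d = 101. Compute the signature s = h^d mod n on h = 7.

128

h^2 ≡ 7^2 = 49
h^4 ≡ 49^2 = 2401 ≡ 113
h^8 ≡ 113^2 = 12769 ≡ 42
h^16 ≡ 42^2 = 1764 ≡ 48
h^32 ≡ 48^2 = 2304 ≡ 16
h^64 ≡ 16^2 = 256 ≡ 113
101 = 64 + 32 + 4 + 1, so h^101 ≡ 113·16·113·7 ≡ 128 (mod 143)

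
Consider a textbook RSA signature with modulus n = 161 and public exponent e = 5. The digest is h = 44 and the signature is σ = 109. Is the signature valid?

Squares mod 161: σ^1≡109, σ^2≡128, σ^4≡123
5 = 4 + 1, so σ^5 ≡ 123·109 ≡ 44 (mod 161)
σ^5 mod 161 = 44 matches h.

valid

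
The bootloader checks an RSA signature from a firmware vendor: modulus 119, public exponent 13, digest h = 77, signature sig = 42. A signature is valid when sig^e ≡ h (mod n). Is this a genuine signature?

Squares mod 119: sig^1≡42, sig^2≡98, sig^4≡84, sig^8≡35
13 = 8 + 4 + 1, so sig^13 ≡ 35·84·42 ≡ 77 (mod 119)
Since 77 equals the digest 77, verification succeeds.

genuine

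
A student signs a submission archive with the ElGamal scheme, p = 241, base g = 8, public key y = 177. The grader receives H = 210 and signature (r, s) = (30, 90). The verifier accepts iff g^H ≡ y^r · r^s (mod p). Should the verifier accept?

accept

Left side g^H mod p:
8^2 = 64
8^4 ≡ 64^2 = 4096 ≡ 240
8^8 ≡ 240^2 = 57600 ≡ 1
8^16 ≡ 1^2 = 1
8^32 ≡ 1^2 = 1
8^64 ≡ 1^2 = 1
8^128 ≡ 1^2 = 1
210 = 128 + 64 + 16 + 2, so 8^210 ≡ 1·1·1·64 ≡ 64 (mod 241)
Right side y^r · r^s mod p:
177^2 = 31329 ≡ 240
177^4 ≡ 240^2 = 57600 ≡ 1
177^8 ≡ 1^2 = 1
177^16 ≡ 1^2 = 1
30 = 16 + 8 + 4 + 2, so 177^30 ≡ 1·1·1·240 ≡ 240 (mod 241)
30^2 = 900 ≡ 177
30^4 ≡ 177^2 = 31329 ≡ 240
30^8 ≡ 240^2 = 57600 ≡ 1
30^16 ≡ 1^2 = 1
30^32 ≡ 1^2 = 1
30^64 ≡ 1^2 = 1
90 = 64 + 16 + 8 + 2, so 30^90 ≡ 1·1·1·177 ≡ 177 (mod 241)
240·177 = 42480 ≡ 64 (mod 241)
64 ≡ 64 (mod 241), so the signature is genuine.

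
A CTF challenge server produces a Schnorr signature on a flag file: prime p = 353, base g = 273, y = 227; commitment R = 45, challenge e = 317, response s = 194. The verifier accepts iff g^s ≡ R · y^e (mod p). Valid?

no

g^s mod p:
273^194 mod 353 = 323
R · y^e mod p:
227^317 mod 353 = 302
45·302 = 13590 ≡ 176 (mod 353)
323 ≠ 176; the check fails.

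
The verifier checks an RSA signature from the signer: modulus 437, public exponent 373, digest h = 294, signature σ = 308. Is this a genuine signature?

genuine

σ^2 ≡ 308^2 = 94864 ≡ 35
σ^4 ≡ 35^2 = 1225 ≡ 351
σ^8 ≡ 351^2 = 123201 ≡ 404
σ^16 ≡ 404^2 = 163216 ≡ 215
σ^32 ≡ 215^2 = 46225 ≡ 340
σ^64 ≡ 340^2 = 115600 ≡ 232
σ^128 ≡ 232^2 = 53824 ≡ 73
σ^256 ≡ 73^2 = 5329 ≡ 85
373 = 256 + 64 + 32 + 16 + 4 + 1, so σ^373 ≡ 85·232·340·215·351·308 ≡ 294 (mod 437)
294 = h, so the signature checks out.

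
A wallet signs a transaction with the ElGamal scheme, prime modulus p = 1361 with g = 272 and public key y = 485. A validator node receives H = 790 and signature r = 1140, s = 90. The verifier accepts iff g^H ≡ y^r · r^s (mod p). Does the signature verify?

Left side g^H mod p:
272^2 = 73984 ≡ 490
272^4 ≡ 490^2 = 240100 ≡ 564
272^8 ≡ 564^2 = 318096 ≡ 983
272^16 ≡ 983^2 = 966289 ≡ 1340
272^32 ≡ 1340^2 = 1795600 ≡ 441
272^64 ≡ 441^2 = 194481 ≡ 1219
272^128 ≡ 1219^2 = 1485961 ≡ 1110
272^256 ≡ 1110^2 = 1232100 ≡ 395
272^512 ≡ 395^2 = 156025 ≡ 871
790 = 512 + 256 + 16 + 4 + 2, so 272^790 ≡ 871·395·1340·564·490 ≡ 234 (mod 1361)
Right side y^r · r^s mod p:
485^2 = 235225 ≡ 1133
485^4 ≡ 1133^2 = 1283689 ≡ 266
485^8 ≡ 266^2 = 70756 ≡ 1345
485^16 ≡ 1345^2 = 1809025 ≡ 256
485^32 ≡ 256^2 = 65536 ≡ 208
485^64 ≡ 208^2 = 43264 ≡ 1073
485^128 ≡ 1073^2 = 1151329 ≡ 1284
485^256 ≡ 1284^2 = 1648656 ≡ 485
485^512 ≡ 485^2 = 235225 ≡ 1133
485^1024 ≡ 1133^2 = 1283689 ≡ 266
1140 = 1024 + 64 + 32 + 16 + 4, so 485^1140 ≡ 266·1073·208·256·266 ≡ 260 (mod 1361)
1140^2 = 1299600 ≡ 1206
1140^4 ≡ 1206^2 = 1454436 ≡ 888
1140^8 ≡ 888^2 = 788544 ≡ 525
1140^16 ≡ 525^2 = 275625 ≡ 703
1140^32 ≡ 703^2 = 494209 ≡ 166
1140^64 ≡ 166^2 = 27556 ≡ 336
90 = 64 + 16 + 8 + 2, so 1140^90 ≡ 336·703·525·1206 ≡ 137 (mod 1361)
260·137 = 35620 ≡ 234 (mod 1361)
234 ≡ 234 (mod 1361), so the signature is genuine.

verifies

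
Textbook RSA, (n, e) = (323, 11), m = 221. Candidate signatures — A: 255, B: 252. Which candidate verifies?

A

Candidate A: 255^11 mod 323 = 221
  → matches m = 221
Candidate B: 252^11 mod 323 = 44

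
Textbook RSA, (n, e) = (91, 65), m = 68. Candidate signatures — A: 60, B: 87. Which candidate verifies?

Candidate A: 60^2 = 3600 ≡ 51; 60^4 ≡ 51^2 = 2601 ≡ 53; 60^8 ≡ 53^2 = 2809 ≡ 79; 60^16 ≡ 79^2 = 6241 ≡ 53; 60^32 ≡ 53^2 = 2809 ≡ 79; 60^64 ≡ 79^2 = 6241 ≡ 53; 65 = 64 + 1, so 60^65 ≡ 53·60 ≡ 86 (mod 91)
Candidate B: 87^2 = 7569 ≡ 16; 87^4 ≡ 16^2 = 256 ≡ 74; 87^8 ≡ 74^2 = 5476 ≡ 16; 87^16 ≡ 16^2 = 256 ≡ 74; 87^32 ≡ 74^2 = 5476 ≡ 16; 87^64 ≡ 16^2 = 256 ≡ 74; 65 = 64 + 1, so 87^65 ≡ 74·87 ≡ 68 (mod 91)
  → matches m = 68

B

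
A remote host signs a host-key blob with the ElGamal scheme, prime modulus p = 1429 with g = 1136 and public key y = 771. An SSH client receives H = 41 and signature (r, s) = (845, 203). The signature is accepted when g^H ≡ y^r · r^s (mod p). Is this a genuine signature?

forged

Left side g^H mod p:
1136^2 = 1290496 ≡ 109
1136^4 ≡ 109^2 = 11881 ≡ 449
1136^8 ≡ 449^2 = 201601 ≡ 112
1136^16 ≡ 112^2 = 12544 ≡ 1112
1136^32 ≡ 1112^2 = 1236544 ≡ 459
41 = 32 + 8 + 1, so 1136^41 ≡ 459·112·1136 ≡ 545 (mod 1429)
Right side y^r · r^s mod p:
771^2 = 594441 ≡ 1406
771^4 ≡ 1406^2 = 1976836 ≡ 529
771^8 ≡ 529^2 = 279841 ≡ 1186
771^16 ≡ 1186^2 = 1406596 ≡ 460
771^32 ≡ 460^2 = 211600 ≡ 108
771^64 ≡ 108^2 = 11664 ≡ 232
771^128 ≡ 232^2 = 53824 ≡ 951
771^256 ≡ 951^2 = 904401 ≡ 1273
771^512 ≡ 1273^2 = 1620529 ≡ 43
845 = 512 + 256 + 64 + 8 + 4 + 1, so 771^845 ≡ 43·1273·232·1186·529·771 ≡ 975 (mod 1429)
845^2 = 714025 ≡ 954
845^4 ≡ 954^2 = 910116 ≡ 1272
845^8 ≡ 1272^2 = 1617984 ≡ 356
845^16 ≡ 356^2 = 126736 ≡ 984
845^32 ≡ 984^2 = 968256 ≡ 823
845^64 ≡ 823^2 = 677329 ≡ 1412
845^128 ≡ 1412^2 = 1993744 ≡ 289
203 = 128 + 64 + 8 + 2 + 1, so 845^203 ≡ 289·1412·356·954·845 ≡ 400 (mod 1429)
975·400 = 390000 ≡ 1312 (mod 1429)
545 ≠ 1312, so verification fails.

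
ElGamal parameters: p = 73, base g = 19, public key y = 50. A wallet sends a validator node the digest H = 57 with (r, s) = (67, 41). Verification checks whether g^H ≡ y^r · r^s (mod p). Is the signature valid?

Left side g^H mod p:
19^2 = 361 ≡ 69
19^4 ≡ 69^2 = 4761 ≡ 16
19^8 ≡ 16^2 = 256 ≡ 37
19^16 ≡ 37^2 = 1369 ≡ 55
19^32 ≡ 55^2 = 3025 ≡ 32
57 = 32 + 16 + 8 + 1, so 19^57 ≡ 32·55·37·19 ≡ 3 (mod 73)
Right side y^r · r^s mod p:
50^2 = 2500 ≡ 18
50^4 ≡ 18^2 = 324 ≡ 32
50^8 ≡ 32^2 = 1024 ≡ 2
50^16 ≡ 2^2 = 4
50^32 ≡ 4^2 = 16
50^64 ≡ 16^2 = 256 ≡ 37
67 = 64 + 2 + 1, so 50^67 ≡ 37·18·50 ≡ 12 (mod 73)
67^2 = 4489 ≡ 36
67^4 ≡ 36^2 = 1296 ≡ 55
67^8 ≡ 55^2 = 3025 ≡ 32
67^16 ≡ 32^2 = 1024 ≡ 2
67^32 ≡ 2^2 = 4
41 = 32 + 8 + 1, so 67^41 ≡ 4·32·67 ≡ 35 (mod 73)
12·35 = 420 ≡ 55 (mod 73)
3 ≠ 55, so verification fails.

invalid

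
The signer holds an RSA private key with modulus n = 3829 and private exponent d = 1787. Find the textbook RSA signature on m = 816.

m^2 ≡ 816^2 = 665856 ≡ 3439
m^4 ≡ 3439^2 = 11826721 ≡ 2769
m^8 ≡ 2769^2 = 7667361 ≡ 1703
m^16 ≡ 1703^2 = 2900209 ≡ 1656
m^32 ≡ 1656^2 = 2742336 ≡ 772
m^64 ≡ 772^2 = 595984 ≡ 2489
m^128 ≡ 2489^2 = 6195121 ≡ 3628
m^256 ≡ 3628^2 = 13162384 ≡ 2111
m^512 ≡ 2111^2 = 4456321 ≡ 3194
m^1024 ≡ 3194^2 = 10201636 ≡ 1180
1787 = 1024 + 512 + 128 + 64 + 32 + 16 + 8 + 2 + 1, so m^1787 ≡ 1180·3194·3628·2489·772·1656·1703·3439·816 ≡ 1815 (mod 3829)

1815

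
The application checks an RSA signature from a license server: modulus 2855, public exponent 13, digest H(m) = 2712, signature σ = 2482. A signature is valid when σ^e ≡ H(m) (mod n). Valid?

yes

Squares mod 2855: σ^1≡2482, σ^2≡2089, σ^4≡1481, σ^8≡721
13 = 8 + 4 + 1, so σ^13 ≡ 721·1481·2482 ≡ 2712 (mod 2855)
Since 2712 equals the digest 2712, verification succeeds.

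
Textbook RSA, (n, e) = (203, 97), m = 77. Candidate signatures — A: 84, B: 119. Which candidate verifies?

Candidate A: 84^2 = 7056 ≡ 154; 84^4 ≡ 154^2 = 23716 ≡ 168; 84^8 ≡ 168^2 = 28224 ≡ 7; 84^16 ≡ 7^2 = 49; 84^32 ≡ 49^2 = 2401 ≡ 168; 84^64 ≡ 168^2 = 28224 ≡ 7; 97 = 64 + 32 + 1, so 84^97 ≡ 7·168·84 ≡ 126 (mod 203)
Candidate B: 119^2 = 14161 ≡ 154; 119^4 ≡ 154^2 = 23716 ≡ 168; 119^8 ≡ 168^2 = 28224 ≡ 7; 119^16 ≡ 7^2 = 49; 119^32 ≡ 49^2 = 2401 ≡ 168; 119^64 ≡ 168^2 = 28224 ≡ 7; 97 = 64 + 32 + 1, so 119^97 ≡ 7·168·119 ≡ 77 (mod 203)
  → matches m = 77

B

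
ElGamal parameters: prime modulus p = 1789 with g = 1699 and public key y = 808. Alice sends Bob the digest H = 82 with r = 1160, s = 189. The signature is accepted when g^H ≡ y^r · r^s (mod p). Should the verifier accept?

reject

Left side g^H mod p:
Squares mod 1789: 1699^1≡1699, 1699^2≡944, 1699^4≡214, 1699^8≡1071, 1699^16≡292, 1699^32≡1181, 1699^64≡1130
82 = 64 + 16 + 2, so 1699^82 ≡ 1130·292·944 ≡ 1239 (mod 1789)
Right side y^r · r^s mod p:
Squares mod 1789: 808^1≡808, 808^2≡1668, 808^4≡329, 808^8≡901, 808^16≡1384, 808^32≡1226, 808^64≡316, 808^128≡1461, 808^256≡244, 808^512≡499, 808^1024≡330
1160 = 1024 + 128 + 8, so 808^1160 ≡ 330·1461·901 ≡ 1306 (mod 1789)
Squares mod 1789: 1160^1≡1160, 1160^2≡272, 1160^4≡635, 1160^8≡700, 1160^16≡1603, 1160^32≡605, 1160^64≡1069, 1160^128≡1379
189 = 128 + 32 + 16 + 8 + 4 + 1, so 1160^189 ≡ 1379·605·1603·700·635·1160 ≡ 450 (mod 1789)
1306·450 = 587700 ≡ 908 (mod 1789)
1239 ≠ 908, so verification fails.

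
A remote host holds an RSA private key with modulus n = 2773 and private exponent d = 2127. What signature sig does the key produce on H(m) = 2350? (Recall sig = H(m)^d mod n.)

Squares mod 2773: (H(m))^1≡2350, (H(m))^2≡1457, (H(m))^4≡1504, (H(m))^8≡2021, (H(m))^16≡2585, (H(m))^32≡2068, (H(m))^64≡658, (H(m))^128≡376, (H(m))^256≡2726, (H(m))^512≡2209, (H(m))^1024≡1974, (H(m))^2048≡611
2127 = 2048 + 64 + 8 + 4 + 2 + 1, so (H(m))^2127 ≡ 611·658·2021·1504·1457·2350 ≡ 2444 (mod 2773)

2444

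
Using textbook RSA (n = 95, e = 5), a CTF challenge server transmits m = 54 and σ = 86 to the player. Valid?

σ^2 ≡ 86^2 = 7396 ≡ 81
σ^4 ≡ 81^2 = 6561 ≡ 6
5 = 4 + 1, so σ^5 ≡ 6·86 ≡ 41 (mod 95)
σ^5 mod 95 = 41, but m = 54.

no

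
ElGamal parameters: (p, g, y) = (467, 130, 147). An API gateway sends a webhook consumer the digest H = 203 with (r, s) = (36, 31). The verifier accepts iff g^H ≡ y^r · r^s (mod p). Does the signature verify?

Left side g^H mod p:
130^2 = 16900 ≡ 88
130^4 ≡ 88^2 = 7744 ≡ 272
130^8 ≡ 272^2 = 73984 ≡ 198
130^16 ≡ 198^2 = 39204 ≡ 443
130^32 ≡ 443^2 = 196249 ≡ 109
130^64 ≡ 109^2 = 11881 ≡ 206
130^128 ≡ 206^2 = 42436 ≡ 406
203 = 128 + 64 + 8 + 2 + 1, so 130^203 ≡ 406·206·198·88·130 ≡ 305 (mod 467)
Right side y^r · r^s mod p:
147^2 = 21609 ≡ 127
147^4 ≡ 127^2 = 16129 ≡ 251
147^8 ≡ 251^2 = 63001 ≡ 423
147^16 ≡ 423^2 = 178929 ≡ 68
147^32 ≡ 68^2 = 4624 ≡ 421
36 = 32 + 4, so 147^36 ≡ 421·251 ≡ 129 (mod 467)
36^2 = 1296 ≡ 362
36^4 ≡ 362^2 = 131044 ≡ 284
36^8 ≡ 284^2 = 80656 ≡ 332
36^16 ≡ 332^2 = 110224 ≡ 12
31 = 16 + 8 + 4 + 2 + 1, so 36^31 ≡ 12·332·284·362·36 ≡ 4 (mod 467)
129·4 = 516 ≡ 49 (mod 467)
305 ≠ 49, so verification fails.

does not verify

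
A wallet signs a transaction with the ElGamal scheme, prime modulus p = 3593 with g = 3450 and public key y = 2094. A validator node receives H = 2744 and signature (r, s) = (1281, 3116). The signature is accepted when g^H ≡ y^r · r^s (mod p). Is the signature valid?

Left side g^H mod p:
3450^2 = 11902500 ≡ 2484
3450^4 ≡ 2484^2 = 6170256 ≡ 1075
3450^8 ≡ 1075^2 = 1155625 ≡ 2272
3450^16 ≡ 2272^2 = 5161984 ≡ 2436
3450^32 ≡ 2436^2 = 5934096 ≡ 2053
3450^64 ≡ 2053^2 = 4214809 ≡ 220
3450^128 ≡ 220^2 = 48400 ≡ 1691
3450^256 ≡ 1691^2 = 2859481 ≡ 3046
3450^512 ≡ 3046^2 = 9278116 ≡ 990
3450^1024 ≡ 990^2 = 980100 ≡ 2804
3450^2048 ≡ 2804^2 = 7862416 ≡ 932
2744 = 2048 + 512 + 128 + 32 + 16 + 8, so 3450^2744 ≡ 932·990·1691·2053·2436·2272 ≡ 2112 (mod 3593)
Right side y^r · r^s mod p:
2094^2 = 4384836 ≡ 1376
2094^4 ≡ 1376^2 = 1893376 ≡ 3458
2094^8 ≡ 3458^2 = 11957764 ≡ 260
2094^16 ≡ 260^2 = 67600 ≡ 2926
2094^32 ≡ 2926^2 = 8561476 ≡ 2950
2094^64 ≡ 2950^2 = 8702500 ≡ 254
2094^128 ≡ 254^2 = 64516 ≡ 3435
2094^256 ≡ 3435^2 = 11799225 ≡ 3406
2094^512 ≡ 3406^2 = 11600836 ≡ 2632
2094^1024 ≡ 2632^2 = 6927424 ≡ 120
1281 = 1024 + 256 + 1, so 2094^1281 ≡ 120·3406·2094 ≡ 3487 (mod 3593)
1281^2 = 1640961 ≡ 2553
1281^4 ≡ 2553^2 = 6517809 ≡ 107
1281^8 ≡ 107^2 = 11449 ≡ 670
1281^16 ≡ 670^2 = 448900 ≡ 3368
1281^32 ≡ 3368^2 = 11343424 ≡ 323
1281^64 ≡ 323^2 = 104329 ≡ 132
1281^128 ≡ 132^2 = 17424 ≡ 3052
1281^256 ≡ 3052^2 = 9314704 ≡ 1648
1281^512 ≡ 1648^2 = 2715904 ≡ 3189
1281^1024 ≡ 3189^2 = 10169721 ≡ 1531
1281^2048 ≡ 1531^2 = 2343961 ≡ 1325
3116 = 2048 + 1024 + 32 + 8 + 4, so 1281^3116 ≡ 1325·1531·323·670·107 ≡ 955 (mod 3593)
3487·955 = 3330085 ≡ 2967 (mod 3593)
2112 ≠ 2967, so verification fails.

invalid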